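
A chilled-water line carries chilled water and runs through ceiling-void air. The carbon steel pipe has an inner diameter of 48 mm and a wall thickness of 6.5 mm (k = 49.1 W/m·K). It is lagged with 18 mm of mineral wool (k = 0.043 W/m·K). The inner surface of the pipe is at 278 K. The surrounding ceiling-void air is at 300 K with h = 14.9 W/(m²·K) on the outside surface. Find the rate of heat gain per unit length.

Treating each annulus and film as a series resistance:
R_carbon steel pipe wall = ln(30.5/24)/(2π×49.1×1) = 7.769×10^-4 K/W
R_mineral wool = ln(48.5/30.5)/(2π×0.043×1) = 1.717 K/W
R_outer film = 1/(h_o·2πr_oL) = 1/(14.9×2π×0.0485×1) = 0.2202 K/W
R_total = 1.938 K/W
Q = ΔT/R_total = 22/1.938

q′ ≈ 11.4 W/m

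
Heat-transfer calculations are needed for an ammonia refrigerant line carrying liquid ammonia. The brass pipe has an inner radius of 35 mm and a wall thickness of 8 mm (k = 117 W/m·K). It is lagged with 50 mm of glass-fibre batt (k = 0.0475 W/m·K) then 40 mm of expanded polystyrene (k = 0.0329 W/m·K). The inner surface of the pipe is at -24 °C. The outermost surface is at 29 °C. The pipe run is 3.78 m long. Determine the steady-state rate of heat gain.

Radial resistances (cylindrical: R_cond = ln(r_o/r_i)/(2πkL), R_conv = 1/(h·2πrL)):
R_brass pipe wall = ln(43/35)/(2π×117×3.78) = 7.408×10^-5 K/W
R_glass-fibre batt = ln(93/43)/(2π×0.0475×3.78) = 0.6838 K/W
R_expanded polystyrene = ln(133/93)/(2π×0.0329×3.78) = 0.4578 K/W
R_total = 1.142 K/W
Q = ΔT/R_total = 53/1.142

Q ≈ 46.4 W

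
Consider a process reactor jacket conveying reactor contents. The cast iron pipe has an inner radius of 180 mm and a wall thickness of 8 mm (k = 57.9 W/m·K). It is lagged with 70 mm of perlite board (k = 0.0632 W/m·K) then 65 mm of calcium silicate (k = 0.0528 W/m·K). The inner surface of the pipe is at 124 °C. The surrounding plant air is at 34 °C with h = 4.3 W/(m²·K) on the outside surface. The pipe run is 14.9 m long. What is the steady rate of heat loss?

Q ≈ 844 W

For a radial system each layer contributes R = ln(r_out/r_in)/(2πkL); films add R = 1/(hA).
R_cast iron pipe wall = ln(188/180)/(2π×57.9×14.9) = 8.022×10^-6 K/W
R_perlite board = ln(258/188)/(2π×0.0632×14.9) = 0.0535 K/W
R_calcium silicate = ln(323/258)/(2π×0.0528×14.9) = 0.04546 K/W
R_outer film = 1/(h_o·2πr_oL) = 1/(4.3×2π×0.323×14.9) = 0.007691 K/W
R_total = 0.1066 K/W
Q = ΔT/R_total = 90/0.1066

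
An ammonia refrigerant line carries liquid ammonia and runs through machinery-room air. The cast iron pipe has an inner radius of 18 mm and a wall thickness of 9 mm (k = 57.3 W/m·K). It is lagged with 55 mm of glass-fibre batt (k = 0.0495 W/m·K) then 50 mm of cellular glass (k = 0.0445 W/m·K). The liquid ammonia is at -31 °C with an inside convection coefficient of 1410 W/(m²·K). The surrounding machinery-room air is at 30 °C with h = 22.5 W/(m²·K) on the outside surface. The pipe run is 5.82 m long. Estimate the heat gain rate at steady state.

For a radial system each layer contributes R = ln(r_out/r_in)/(2πkL); films add R = 1/(hA).
R_inner film = 1/(h_i·2πr₁L) = 1/(1410×2π×0.018×5.82) = 0.001077 K/W
R_cast iron pipe wall = ln(27/18)/(2π×57.3×5.82) = 1.935×10^-4 K/W
R_glass-fibre batt = ln(82/27)/(2π×0.0495×5.82) = 0.6137 K/W
R_cellular glass = ln(132/82)/(2π×0.0445×5.82) = 0.2926 K/W
R_outer film = 1/(h_o·2πr_oL) = 1/(22.5×2π×0.132×5.82) = 0.009207 K/W
R_total = 0.9167 K/W
Q = ΔT/R_total = 61/0.9167

Q ≈ 66.5 W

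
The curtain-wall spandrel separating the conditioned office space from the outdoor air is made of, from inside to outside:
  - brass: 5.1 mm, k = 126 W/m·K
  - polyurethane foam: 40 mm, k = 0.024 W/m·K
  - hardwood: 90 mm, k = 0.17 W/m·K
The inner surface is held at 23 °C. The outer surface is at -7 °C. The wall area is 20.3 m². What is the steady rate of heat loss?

Q ≈ 277 W

Series thermal resistances:
R_brass = L/(kA) = 0.0051/(126×20.3) = 1.994×10^-6 K/W
R_polyurethane foam = L/(kA) = 0.04/(0.024×20.3) = 0.0821 K/W
R_hardwood = L/(kA) = 0.09/(0.17×20.3) = 0.02608 K/W
R_total = 0.1082 K/W
Q = ΔT / R_total = 30 / 0.1082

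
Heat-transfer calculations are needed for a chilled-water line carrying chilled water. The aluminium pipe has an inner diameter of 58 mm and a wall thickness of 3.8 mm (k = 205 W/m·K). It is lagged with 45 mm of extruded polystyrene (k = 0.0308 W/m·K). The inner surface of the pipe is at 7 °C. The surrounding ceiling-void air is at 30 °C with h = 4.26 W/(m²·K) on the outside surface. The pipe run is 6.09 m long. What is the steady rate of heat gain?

Q ≈ 28.3 W

Treating each annulus and film as a series resistance:
R_aluminium pipe wall = ln(32.8/29)/(2π×205×6.09) = 1.57×10^-5 K/W
R_extruded polystyrene = ln(77.8/32.8)/(2π×0.0308×6.09) = 0.7329 K/W
R_outer film = 1/(h_o·2πr_oL) = 1/(4.26×2π×0.0778×6.09) = 0.07885 K/W
R_total = 0.8117 K/W
Q = ΔT/R_total = 23/0.8117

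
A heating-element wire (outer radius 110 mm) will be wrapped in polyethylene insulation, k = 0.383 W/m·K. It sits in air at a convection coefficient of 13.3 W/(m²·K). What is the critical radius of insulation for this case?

r_cr ≈ 28.8 mm

For a cylinder r_cr = k/h = 0.383/13.3
r_cr = 28.8 mm; since the bare radius (110 mm) is above r_cr, any added insulation will reduce heat loss.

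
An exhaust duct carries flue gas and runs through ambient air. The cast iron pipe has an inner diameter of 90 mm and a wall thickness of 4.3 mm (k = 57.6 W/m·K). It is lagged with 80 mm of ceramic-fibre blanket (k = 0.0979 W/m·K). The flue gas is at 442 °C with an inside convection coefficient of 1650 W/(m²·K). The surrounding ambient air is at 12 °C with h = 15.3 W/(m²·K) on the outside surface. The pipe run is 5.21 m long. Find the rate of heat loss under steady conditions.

Q ≈ 1360 W

Treating each annulus and film as a series resistance:
R_inner film = 1/(h_i·2πr₁L) = 1/(1650×2π×0.045×5.21) = 4.114×10^-4 K/W
R_cast iron pipe wall = ln(49.3/45)/(2π×57.6×5.21) = 4.84×10^-5 K/W
R_ceramic-fibre blanket = ln(129.3/49.3)/(2π×0.0979×5.21) = 0.3009 K/W
R_outer film = 1/(h_o·2πr_oL) = 1/(15.3×2π×0.1293×5.21) = 0.01544 K/W
R_total = 0.3168 K/W
Q = ΔT/R_total = 430/0.3168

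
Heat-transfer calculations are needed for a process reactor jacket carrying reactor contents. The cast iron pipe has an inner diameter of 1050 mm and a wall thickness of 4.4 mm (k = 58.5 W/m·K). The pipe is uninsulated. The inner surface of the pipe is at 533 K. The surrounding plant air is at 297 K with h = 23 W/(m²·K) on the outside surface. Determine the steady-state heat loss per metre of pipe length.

For a radial system each layer contributes R = ln(r_out/r_in)/(2πkL); films add R = 1/(hA).
R_cast iron pipe wall = ln(529.4/525)/(2π×58.5×1) = 2.271×10^-5 K/W
R_outer film = 1/(h_o·2πr_oL) = 1/(23×2π×0.5294×1) = 0.01307 K/W
R_total = 0.01309 K/W
Q = ΔT/R_total = 236/0.01309

q′ ≈ 18000 W/m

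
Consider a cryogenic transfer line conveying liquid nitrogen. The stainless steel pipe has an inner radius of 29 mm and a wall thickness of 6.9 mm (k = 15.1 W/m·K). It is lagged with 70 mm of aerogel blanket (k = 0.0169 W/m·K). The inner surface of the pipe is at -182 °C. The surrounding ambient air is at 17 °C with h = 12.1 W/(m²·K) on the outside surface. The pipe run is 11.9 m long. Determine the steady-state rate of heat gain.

Q ≈ 230 W

For a radial system each layer contributes R = ln(r_out/r_in)/(2πkL); films add R = 1/(hA).
R_stainless steel pipe wall = ln(35.9/29)/(2π×15.1×11.9) = 1.89×10^-4 K/W
R_aerogel blanket = ln(105.9/35.9)/(2π×0.0169×11.9) = 0.8561 K/W
R_outer film = 1/(h_o·2πr_oL) = 1/(12.1×2π×0.1059×11.9) = 0.01044 K/W
R_total = 0.8667 K/W
Q = ΔT/R_total = 199/0.8667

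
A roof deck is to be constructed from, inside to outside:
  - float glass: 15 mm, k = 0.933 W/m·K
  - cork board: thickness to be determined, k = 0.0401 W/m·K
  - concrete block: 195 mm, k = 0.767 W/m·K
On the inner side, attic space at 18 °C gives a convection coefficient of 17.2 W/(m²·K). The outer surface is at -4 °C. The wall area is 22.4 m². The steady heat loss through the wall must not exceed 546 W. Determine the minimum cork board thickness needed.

Thermal resistances in series:
R_inner film = 1/(h_i·A) = 1/(17.2×22.4) = 0.002596 K/W
R_float glass = L/(kA) = 0.015/(0.933×22.4) = 7.177×10^-4 K/W
R_concrete block = L/(kA) = 0.195/(0.767×22.4) = 0.01135 K/W
Sum of the known resistances R_other = 0.01466 K/W
Required total resistance R_tot = ΔT/Q_allow = 22/546 = 0.04029 K/W
R_cork board = R_tot − R_other = 0.02563 K/W
L = R·k·A = 0.02563×0.0401×22.4

L ≈ 23 mm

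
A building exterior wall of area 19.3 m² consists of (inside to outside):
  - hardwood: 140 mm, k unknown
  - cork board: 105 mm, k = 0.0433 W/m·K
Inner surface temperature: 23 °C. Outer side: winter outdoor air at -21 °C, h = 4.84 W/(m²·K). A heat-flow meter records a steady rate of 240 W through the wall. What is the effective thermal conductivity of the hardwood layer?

k ≈ 0.154 W/(m·K)

Model the wall as resistances in series:
R_cork board = L/(kA) = 0.105/(0.0433×19.3) = 0.1256 K/W
R_outer film = 1/(h_o·A) = 1/(4.84×19.3) = 0.01071 K/W
Sum of known resistances R_other = 0.1363 K/W
Total R = ΔT/Q = 44/240 = 0.1833 K/W
R_hardwood = R_total − R_other = 0.04698 K/W
k = L/(R·A) = 0.14/(0.04698×19.3)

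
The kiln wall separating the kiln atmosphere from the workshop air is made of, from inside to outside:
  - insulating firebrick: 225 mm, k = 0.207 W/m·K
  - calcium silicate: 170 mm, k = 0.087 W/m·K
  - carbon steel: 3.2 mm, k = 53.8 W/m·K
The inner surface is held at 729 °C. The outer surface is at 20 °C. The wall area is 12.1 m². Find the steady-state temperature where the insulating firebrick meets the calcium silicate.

Using the resistance-network approach (series):
R_insulating firebrick = L/(kA) = 0.225/(0.207×12.1) = 0.08983 K/W
R_calcium silicate = L/(kA) = 0.17/(0.087×12.1) = 0.1615 K/W
R_carbon steel = L/(kA) = 0.0032/(53.8×12.1) = 4.916×10^-6 K/W
R_total = 0.2513 K/W;  Q = ΔT/R_total = 709/0.2513 = 2821 W
T_interface = T_inner − Q·ΣR(inner→interface) = 729 − 2820×0.08983

T ≈ 476 °C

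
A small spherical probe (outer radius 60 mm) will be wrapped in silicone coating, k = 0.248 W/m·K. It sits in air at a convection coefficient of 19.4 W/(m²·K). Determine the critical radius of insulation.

For a sphere r_cr = 2k/h = 2×0.248/19.4
r_cr = 25.6 mm; since the bare radius (60 mm) is above r_cr, any added insulation will reduce heat loss.

r_cr ≈ 25.6 mm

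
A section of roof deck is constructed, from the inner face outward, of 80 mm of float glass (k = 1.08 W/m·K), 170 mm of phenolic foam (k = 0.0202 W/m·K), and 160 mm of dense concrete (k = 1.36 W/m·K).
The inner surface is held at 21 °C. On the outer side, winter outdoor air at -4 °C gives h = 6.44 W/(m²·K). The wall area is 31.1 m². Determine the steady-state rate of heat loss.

Q ≈ 88.7 W

Treating each layer as a thermal resistance in series:
R_float glass = L/(kA) = 0.08/(1.08×31.1) = 0.002382 K/W
R_phenolic foam = L/(kA) = 0.17/(0.0202×31.1) = 0.2706 K/W
R_dense concrete = L/(kA) = 0.16/(1.36×31.1) = 0.003783 K/W
R_outer film = 1/(h_o·A) = 1/(6.44×31.1) = 0.004993 K/W
R_total = 0.2818 K/W
Q = ΔT / R_total = 25 / 0.2818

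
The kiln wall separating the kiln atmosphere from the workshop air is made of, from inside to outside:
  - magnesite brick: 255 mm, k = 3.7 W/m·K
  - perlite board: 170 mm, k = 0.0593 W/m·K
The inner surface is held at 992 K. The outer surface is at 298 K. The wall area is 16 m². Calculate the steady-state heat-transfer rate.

Treating each layer as a thermal resistance in series:
R_magnesite brick = L/(kA) = 0.255/(3.7×16) = 0.004307 K/W
R_perlite board = L/(kA) = 0.17/(0.0593×16) = 0.1792 K/W
R_total = 0.1835 K/W
Q = ΔT / R_total = 694 / 0.1835

Q ≈ 3780 W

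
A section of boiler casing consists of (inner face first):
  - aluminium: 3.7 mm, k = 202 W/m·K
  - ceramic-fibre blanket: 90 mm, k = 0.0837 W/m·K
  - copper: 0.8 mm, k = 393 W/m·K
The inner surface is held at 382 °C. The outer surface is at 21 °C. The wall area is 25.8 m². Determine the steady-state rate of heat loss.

Model the wall as resistances in series:
R_aluminium = L/(kA) = 0.0037/(202×25.8) = 7.1×10^-7 K/W
R_ceramic-fibre blanket = L/(kA) = 0.09/(0.0837×25.8) = 0.04168 K/W
R_copper = L/(kA) = 0.0008/(393×25.8) = 7.89×10^-8 K/W
R_total = 0.04168 K/W
Q = ΔT / R_total = 361 / 0.04168

Q ≈ 8660 W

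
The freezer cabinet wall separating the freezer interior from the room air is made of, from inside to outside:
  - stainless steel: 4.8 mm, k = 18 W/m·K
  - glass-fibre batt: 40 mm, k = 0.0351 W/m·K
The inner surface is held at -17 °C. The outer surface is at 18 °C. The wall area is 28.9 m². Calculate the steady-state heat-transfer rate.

Treating each layer as a thermal resistance in series:
R_stainless steel = L/(kA) = 0.0048/(18×28.9) = 9.227×10^-6 K/W
R_glass-fibre batt = L/(kA) = 0.04/(0.0351×28.9) = 0.03943 K/W
R_total = 0.03944 K/W
Q = ΔT / R_total = 35 / 0.03944

Q ≈ 887 W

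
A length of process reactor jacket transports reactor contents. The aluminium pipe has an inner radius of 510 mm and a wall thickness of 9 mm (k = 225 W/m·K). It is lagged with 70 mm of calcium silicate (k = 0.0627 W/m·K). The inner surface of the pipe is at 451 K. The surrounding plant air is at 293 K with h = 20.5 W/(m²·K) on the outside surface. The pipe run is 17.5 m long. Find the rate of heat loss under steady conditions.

Q ≈ 8270 W

Radial resistances (cylindrical: R_cond = ln(r_o/r_i)/(2πkL), R_conv = 1/(h·2πrL)):
R_aluminium pipe wall = ln(519/510)/(2π×225×17.5) = 7.071×10^-7 K/W
R_calcium silicate = ln(589/519)/(2π×0.0627×17.5) = 0.01835 K/W
R_outer film = 1/(h_o·2πr_oL) = 1/(20.5×2π×0.589×17.5) = 7.532×10^-4 K/W
R_total = 0.01911 K/W
Q = ΔT/R_total = 158/0.01911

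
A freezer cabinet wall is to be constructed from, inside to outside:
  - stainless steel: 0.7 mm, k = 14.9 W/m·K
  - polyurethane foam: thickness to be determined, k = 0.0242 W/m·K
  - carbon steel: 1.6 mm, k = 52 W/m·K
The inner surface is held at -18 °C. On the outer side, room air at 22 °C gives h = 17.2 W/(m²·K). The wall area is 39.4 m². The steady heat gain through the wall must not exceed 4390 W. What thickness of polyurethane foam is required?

L ≈ 7.28 mm

Treating each layer as a thermal resistance in series:
R_stainless steel = L/(kA) = 0.0007/(14.9×39.4) = 1.192×10^-6 K/W
R_carbon steel = L/(kA) = 0.0016/(52×39.4) = 7.809×10^-7 K/W
R_outer film = 1/(h_o·A) = 1/(17.2×39.4) = 0.001476 K/W
Sum of the known resistances R_other = 0.001478 K/W
Required total resistance R_tot = ΔT/Q_allow = 40/4390 = 0.009112 K/W
R_polyurethane foam = R_tot − R_other = 0.007634 K/W
L = R·k·A = 0.007634×0.0242×39.4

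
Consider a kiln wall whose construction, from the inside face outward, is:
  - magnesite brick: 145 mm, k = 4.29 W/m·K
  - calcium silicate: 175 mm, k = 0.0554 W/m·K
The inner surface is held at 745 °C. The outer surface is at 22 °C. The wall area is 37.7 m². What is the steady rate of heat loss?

Q ≈ 8540 W

Treating each layer as a thermal resistance in series:
R_magnesite brick = L/(kA) = 0.145/(4.29×37.7) = 8.965×10^-4 K/W
R_calcium silicate = L/(kA) = 0.175/(0.0554×37.7) = 0.08379 K/W
R_total = 0.08469 K/W
Q = ΔT / R_total = 723 / 0.08469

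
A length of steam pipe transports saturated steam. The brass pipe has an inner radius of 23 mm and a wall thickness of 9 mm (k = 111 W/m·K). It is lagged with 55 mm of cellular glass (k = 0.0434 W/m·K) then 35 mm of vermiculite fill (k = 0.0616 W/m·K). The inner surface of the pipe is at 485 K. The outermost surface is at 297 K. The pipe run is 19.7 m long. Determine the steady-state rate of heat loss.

Q ≈ 815 W

Cylindrical conduction, so R = ln(r₂/r₁)/(2πkL) per layer, in series:
R_brass pipe wall = ln(32/23)/(2π×111×19.7) = 2.404×10^-5 K/W
R_cellular glass = ln(87/32)/(2π×0.0434×19.7) = 0.1862 K/W
R_vermiculite fill = ln(122/87)/(2π×0.0616×19.7) = 0.04434 K/W
R_total = 0.2306 K/W
Q = ΔT/R_total = 188/0.2306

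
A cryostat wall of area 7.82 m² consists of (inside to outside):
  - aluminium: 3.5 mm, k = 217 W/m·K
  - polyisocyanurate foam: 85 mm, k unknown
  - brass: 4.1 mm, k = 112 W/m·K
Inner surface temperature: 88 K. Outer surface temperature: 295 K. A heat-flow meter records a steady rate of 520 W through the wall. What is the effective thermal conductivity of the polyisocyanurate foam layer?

k ≈ 0.0273 W/(m·K)

Model the wall as resistances in series:
R_aluminium = L/(kA) = 0.0035/(217×7.82) = 2.063×10^-6 K/W
R_brass = L/(kA) = 0.0041/(112×7.82) = 4.681×10^-6 K/W
Sum of known resistances R_other = 6.744×10^-6 K/W
Total R = ΔT/Q = 207/520 = 0.3981 K/W
R_polyisocyanurate foam = R_total − R_other = 0.3981 K/W
k = L/(R·A) = 0.085/(0.3981×7.82)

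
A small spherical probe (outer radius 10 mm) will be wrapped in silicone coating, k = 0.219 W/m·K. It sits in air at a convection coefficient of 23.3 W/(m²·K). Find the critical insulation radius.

For a sphere r_cr = 2k/h = 2×0.219/23.3
r_cr = 18.8 mm; since the bare radius (10 mm) is below r_cr, adding a thin layer of insulation will *increase* heat loss.

r_cr ≈ 18.8 mm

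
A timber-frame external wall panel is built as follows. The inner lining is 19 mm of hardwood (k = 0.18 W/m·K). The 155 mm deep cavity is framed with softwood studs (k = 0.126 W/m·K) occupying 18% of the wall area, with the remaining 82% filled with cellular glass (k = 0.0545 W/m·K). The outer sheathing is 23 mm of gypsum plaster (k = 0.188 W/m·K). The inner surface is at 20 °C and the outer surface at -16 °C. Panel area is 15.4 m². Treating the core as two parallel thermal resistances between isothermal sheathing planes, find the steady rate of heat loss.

Q ≈ 219 W

Sheathing layers in series; stud and cavity paths in parallel between them.
R_inner = 0.019/(0.18×15.4) = 0.006854 K/W
R_stud  = 0.155/(0.126×0.18×15.4) = 0.4438 K/W
R_cav   = 0.155/(0.0545×0.82×15.4) = 0.2252 K/W
1/R_core = 1/R_stud + 1/R_cav → R_core = 0.1494 K/W
R_outer = 0.023/(0.188×15.4) = 0.007944 K/W
R_total = 0.1642 K/W
Q = ΔT/R_total = 36/0.1642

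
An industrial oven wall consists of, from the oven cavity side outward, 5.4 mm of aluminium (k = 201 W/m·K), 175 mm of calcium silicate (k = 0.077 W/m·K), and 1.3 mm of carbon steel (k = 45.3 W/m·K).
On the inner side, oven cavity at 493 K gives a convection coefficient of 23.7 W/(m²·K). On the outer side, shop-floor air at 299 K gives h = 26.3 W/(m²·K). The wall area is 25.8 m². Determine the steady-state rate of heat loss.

Treating each layer as a thermal resistance in series:
R_inner film = 1/(h_i·A) = 1/(23.7×25.8) = 0.001635 K/W
R_aluminium = L/(kA) = 0.0054/(201×25.8) = 1.041×10^-6 K/W
R_calcium silicate = L/(kA) = 0.175/(0.077×25.8) = 0.08809 K/W
R_carbon steel = L/(kA) = 0.0013/(45.3×25.8) = 1.112×10^-6 K/W
R_outer film = 1/(h_o·A) = 1/(26.3×25.8) = 0.001474 K/W
R_total = 0.0912 K/W
Q = ΔT / R_total = 194 / 0.0912

Q ≈ 2130 W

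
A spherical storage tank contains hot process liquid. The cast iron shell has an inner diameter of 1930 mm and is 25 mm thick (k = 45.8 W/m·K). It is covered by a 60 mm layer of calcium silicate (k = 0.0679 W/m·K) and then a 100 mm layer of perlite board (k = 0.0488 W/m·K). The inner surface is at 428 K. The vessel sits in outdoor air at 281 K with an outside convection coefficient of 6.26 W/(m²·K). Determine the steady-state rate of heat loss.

Q ≈ 692 W

For a spherical shell R = (1/r₁ − 1/r₂)/(4πk); film R = 1/(h·4πr²). In series:
R_cast iron shell = (1/0.965 − 1/0.99)/(4π×45.8) = 4.547×10^-5 K/W
R_calcium silicate = (1/0.99 − 1/1.05)/(4π×0.0679) = 0.06765 K/W
R_perlite board = (1/1.05 − 1/1.15)/(4π×0.0488) = 0.135 K/W
R_outer film = 1/(h·4πr_o²) = 1/(6.26×4π×1.15²) = 0.009612 K/W
R_total = 0.2124 K/W
Q = ΔT/R_total = 147/0.2124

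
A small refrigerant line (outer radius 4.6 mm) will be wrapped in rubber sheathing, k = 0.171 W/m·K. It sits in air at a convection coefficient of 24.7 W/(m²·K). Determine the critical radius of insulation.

For a cylinder r_cr = k/h = 0.171/24.7
r_cr = 6.92 mm; since the bare radius (4.6 mm) is below r_cr, adding a thin layer of insulation will *increase* heat loss.

r_cr ≈ 6.92 mm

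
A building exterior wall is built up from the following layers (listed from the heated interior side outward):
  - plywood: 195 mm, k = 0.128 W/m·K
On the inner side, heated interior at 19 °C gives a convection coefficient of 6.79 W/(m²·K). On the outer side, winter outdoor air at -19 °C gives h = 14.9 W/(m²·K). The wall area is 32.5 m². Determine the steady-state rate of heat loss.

Q ≈ 711 W

Using the resistance-network approach (series):
R_inner film = 1/(h_i·A) = 1/(6.79×32.5) = 0.004532 K/W
R_plywood = L/(kA) = 0.195/(0.128×32.5) = 0.04688 K/W
R_outer film = 1/(h_o·A) = 1/(14.9×32.5) = 0.002065 K/W
R_total = 0.05347 K/W
Q = ΔT / R_total = 38 / 0.05347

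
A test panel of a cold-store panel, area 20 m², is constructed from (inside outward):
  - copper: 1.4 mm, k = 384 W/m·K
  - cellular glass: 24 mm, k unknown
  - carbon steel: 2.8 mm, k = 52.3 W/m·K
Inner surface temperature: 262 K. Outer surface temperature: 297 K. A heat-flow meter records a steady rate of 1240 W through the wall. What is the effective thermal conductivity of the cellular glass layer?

k ≈ 0.0425 W/(m·K)

Thermal resistances in series:
R_copper = L/(kA) = 0.0014/(384×20) = 1.823×10^-7 K/W
R_carbon steel = L/(kA) = 0.0028/(52.3×20) = 2.677×10^-6 K/W
Sum of known resistances R_other = 2.859×10^-6 K/W
Total R = ΔT/Q = 35/1240 = 0.02823 K/W
R_cellular glass = R_total − R_other = 0.02822 K/W
k = L/(R·A) = 0.024/(0.02822×20)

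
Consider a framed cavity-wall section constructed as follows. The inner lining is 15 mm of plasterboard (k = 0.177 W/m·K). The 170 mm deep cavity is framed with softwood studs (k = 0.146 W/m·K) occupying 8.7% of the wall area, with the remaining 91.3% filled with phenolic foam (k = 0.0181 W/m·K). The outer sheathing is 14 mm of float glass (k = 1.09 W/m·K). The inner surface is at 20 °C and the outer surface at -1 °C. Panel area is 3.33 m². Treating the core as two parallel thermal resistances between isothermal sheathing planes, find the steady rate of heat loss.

Sheathing layers in series; stud and cavity paths in parallel between them.
R_inner = 0.015/(0.177×3.33) = 0.02545 K/W
R_stud  = 0.17/(0.146×0.087×3.33) = 4.019 K/W
R_cav   = 0.17/(0.0181×0.913×3.33) = 3.089 K/W
1/R_core = 1/R_stud + 1/R_cav → R_core = 1.747 K/W
R_outer = 0.014/(1.09×3.33) = 0.003857 K/W
R_total = 1.776 K/W
Q = ΔT/R_total = 21/1.776

Q ≈ 11.8 W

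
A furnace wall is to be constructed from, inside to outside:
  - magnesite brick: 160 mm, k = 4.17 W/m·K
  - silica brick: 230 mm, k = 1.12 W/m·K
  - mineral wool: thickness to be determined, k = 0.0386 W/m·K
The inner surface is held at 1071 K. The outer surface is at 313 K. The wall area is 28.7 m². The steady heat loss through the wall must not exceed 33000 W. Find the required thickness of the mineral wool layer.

L ≈ 16 mm

Model the wall as resistances in series:
R_magnesite brick = L/(kA) = 0.16/(4.17×28.7) = 0.001337 K/W
R_silica brick = L/(kA) = 0.23/(1.12×28.7) = 0.007155 K/W
Sum of the known resistances R_other = 0.008492 K/W
Required total resistance R_tot = ΔT/Q_allow = 758/33000 = 0.02297 K/W
R_mineral wool = R_tot − R_other = 0.01448 K/W
L = R·k·A = 0.01448×0.0386×28.7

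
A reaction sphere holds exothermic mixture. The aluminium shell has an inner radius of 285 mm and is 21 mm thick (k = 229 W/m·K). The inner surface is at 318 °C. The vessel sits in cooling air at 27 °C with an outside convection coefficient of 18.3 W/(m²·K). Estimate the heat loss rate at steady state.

Q ≈ 6250 W

For a spherical shell R = (1/r₁ − 1/r₂)/(4πk); film R = 1/(h·4πr²). In series:
R_aluminium shell = (1/0.285 − 1/0.306)/(4π×229) = 8.368×10^-5 K/W
R_outer film = 1/(h·4πr_o²) = 1/(18.3×4π×0.306²) = 0.04644 K/W
R_total = 0.04652 K/W
Q = ΔT/R_total = 291/0.04652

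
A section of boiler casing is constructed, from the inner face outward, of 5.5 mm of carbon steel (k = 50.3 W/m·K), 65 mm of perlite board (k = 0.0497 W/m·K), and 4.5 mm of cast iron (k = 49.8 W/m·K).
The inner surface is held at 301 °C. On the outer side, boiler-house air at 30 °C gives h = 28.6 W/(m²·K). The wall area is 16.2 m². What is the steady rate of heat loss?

Q ≈ 3270 W

Model the wall as resistances in series:
R_carbon steel = L/(kA) = 0.0055/(50.3×16.2) = 6.75×10^-6 K/W
R_perlite board = L/(kA) = 0.065/(0.0497×16.2) = 0.08073 K/W
R_cast iron = L/(kA) = 0.0045/(49.8×16.2) = 5.578×10^-6 K/W
R_outer film = 1/(h_o·A) = 1/(28.6×16.2) = 0.002158 K/W
R_total = 0.0829 K/W
Q = ΔT / R_total = 271 / 0.0829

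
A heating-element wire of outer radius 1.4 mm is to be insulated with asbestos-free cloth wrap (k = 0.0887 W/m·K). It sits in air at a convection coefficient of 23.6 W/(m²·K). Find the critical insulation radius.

For a cylinder r_cr = k/h = 0.0887/23.6
r_cr = 3.76 mm; since the bare radius (1.4 mm) is below r_cr, adding a thin layer of insulation will *increase* heat loss.

r_cr ≈ 3.76 mm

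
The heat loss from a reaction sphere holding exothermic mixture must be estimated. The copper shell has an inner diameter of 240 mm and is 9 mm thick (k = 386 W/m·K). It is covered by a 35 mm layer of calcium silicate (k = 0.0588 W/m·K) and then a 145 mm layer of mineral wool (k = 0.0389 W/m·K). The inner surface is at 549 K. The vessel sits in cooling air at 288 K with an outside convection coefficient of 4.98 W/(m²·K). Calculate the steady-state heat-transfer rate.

Q ≈ 31.6 W

For a spherical shell R = (1/r₁ − 1/r₂)/(4πk); film R = 1/(h·4πr²). In series:
R_copper shell = (1/0.12 − 1/0.129)/(4π×386) = 1.199×10^-4 K/W
R_calcium silicate = (1/0.129 − 1/0.164)/(4π×0.0588) = 2.239 K/W
R_mineral wool = (1/0.164 − 1/0.309)/(4π×0.0389) = 5.853 K/W
R_outer film = 1/(h·4πr_o²) = 1/(4.98×4π×0.309²) = 0.1674 K/W
R_total = 8.26 K/W
Q = ΔT/R_total = 261/8.26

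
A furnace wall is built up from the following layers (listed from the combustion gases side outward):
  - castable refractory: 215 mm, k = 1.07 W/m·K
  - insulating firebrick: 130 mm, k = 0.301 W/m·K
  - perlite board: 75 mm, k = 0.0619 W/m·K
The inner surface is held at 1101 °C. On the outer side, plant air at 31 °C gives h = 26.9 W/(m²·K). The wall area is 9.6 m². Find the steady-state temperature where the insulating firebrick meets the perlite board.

T ≈ 741 °C

Series thermal resistances:
R_castable refractory = L/(kA) = 0.215/(1.07×9.6) = 0.02093 K/W
R_insulating firebrick = L/(kA) = 0.13/(0.301×9.6) = 0.04499 K/W
R_perlite board = L/(kA) = 0.075/(0.0619×9.6) = 0.1262 K/W
R_outer film = 1/(h_o·A) = 1/(26.9×9.6) = 0.003872 K/W
R_total = 0.196 K/W;  Q = ΔT/R_total = 1070/0.196 = 5459 W
T_interface = T_inner − Q·ΣR(inner→interface) = 1101 − 5460×0.06592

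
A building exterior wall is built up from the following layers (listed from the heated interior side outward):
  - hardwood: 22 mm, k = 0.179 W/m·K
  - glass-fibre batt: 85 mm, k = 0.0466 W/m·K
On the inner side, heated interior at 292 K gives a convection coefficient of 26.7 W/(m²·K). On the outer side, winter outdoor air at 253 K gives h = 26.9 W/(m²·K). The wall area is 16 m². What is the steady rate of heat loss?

Using the resistance-network approach (series):
R_inner film = 1/(h_i·A) = 1/(26.7×16) = 0.002341 K/W
R_hardwood = L/(kA) = 0.022/(0.179×16) = 0.007682 K/W
R_glass-fibre batt = L/(kA) = 0.085/(0.0466×16) = 0.114 K/W
R_outer film = 1/(h_o·A) = 1/(26.9×16) = 0.002323 K/W
R_total = 0.1263 K/W
Q = ΔT / R_total = 39 / 0.1263

Q ≈ 309 W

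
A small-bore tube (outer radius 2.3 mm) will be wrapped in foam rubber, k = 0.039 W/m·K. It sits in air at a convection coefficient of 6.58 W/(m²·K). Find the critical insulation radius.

For a cylinder r_cr = k/h = 0.039/6.58
r_cr = 5.93 mm; since the bare radius (2.3 mm) is below r_cr, adding a thin layer of insulation will *increase* heat loss.

r_cr ≈ 5.93 mm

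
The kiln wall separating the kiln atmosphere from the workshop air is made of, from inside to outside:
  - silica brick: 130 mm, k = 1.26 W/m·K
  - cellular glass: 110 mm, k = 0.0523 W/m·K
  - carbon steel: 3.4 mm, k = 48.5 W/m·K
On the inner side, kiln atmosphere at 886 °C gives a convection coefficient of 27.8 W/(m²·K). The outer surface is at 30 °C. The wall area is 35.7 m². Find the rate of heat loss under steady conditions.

Q ≈ 13600 W

Using the resistance-network approach (series):
R_inner film = 1/(h_i·A) = 1/(27.8×35.7) = 0.001008 K/W
R_silica brick = L/(kA) = 0.13/(1.26×35.7) = 0.00289 K/W
R_cellular glass = L/(kA) = 0.11/(0.0523×35.7) = 0.05891 K/W
R_carbon steel = L/(kA) = 0.0034/(48.5×35.7) = 1.964×10^-6 K/W
R_total = 0.06281 K/W
Q = ΔT / R_total = 856 / 0.06281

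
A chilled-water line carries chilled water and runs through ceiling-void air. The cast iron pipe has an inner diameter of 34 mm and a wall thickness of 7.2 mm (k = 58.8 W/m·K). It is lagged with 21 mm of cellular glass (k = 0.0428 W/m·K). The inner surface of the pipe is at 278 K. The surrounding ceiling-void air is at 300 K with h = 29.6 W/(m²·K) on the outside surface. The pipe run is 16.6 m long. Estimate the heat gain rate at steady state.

For a radial system each layer contributes R = ln(r_out/r_in)/(2πkL); films add R = 1/(hA).
R_cast iron pipe wall = ln(24.2/17)/(2π×58.8×16.6) = 5.758×10^-5 K/W
R_cellular glass = ln(45.2/24.2)/(2π×0.0428×16.6) = 0.1399 K/W
R_outer film = 1/(h_o·2πr_oL) = 1/(29.6×2π×0.0452×16.6) = 0.007166 K/W
R_total = 0.1472 K/W
Q = ΔT/R_total = 22/0.1472

Q ≈ 149 W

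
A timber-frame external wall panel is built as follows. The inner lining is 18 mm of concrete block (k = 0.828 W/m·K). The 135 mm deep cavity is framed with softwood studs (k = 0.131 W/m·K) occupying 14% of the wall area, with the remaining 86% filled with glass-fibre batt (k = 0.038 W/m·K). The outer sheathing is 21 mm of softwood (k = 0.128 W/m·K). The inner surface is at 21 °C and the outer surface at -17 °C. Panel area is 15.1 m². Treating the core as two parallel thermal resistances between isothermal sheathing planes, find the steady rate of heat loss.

Sheathing layers in series; stud and cavity paths in parallel between them.
R_inner = 0.018/(0.828×15.1) = 0.00144 K/W
R_stud  = 0.135/(0.131×0.14×15.1) = 0.4875 K/W
R_cav   = 0.135/(0.038×0.86×15.1) = 0.2736 K/W
1/R_core = 1/R_stud + 1/R_cav → R_core = 0.1752 K/W
R_outer = 0.021/(0.128×15.1) = 0.01087 K/W
R_total = 0.1875 K/W
Q = ΔT/R_total = 38/0.1875

Q ≈ 203 W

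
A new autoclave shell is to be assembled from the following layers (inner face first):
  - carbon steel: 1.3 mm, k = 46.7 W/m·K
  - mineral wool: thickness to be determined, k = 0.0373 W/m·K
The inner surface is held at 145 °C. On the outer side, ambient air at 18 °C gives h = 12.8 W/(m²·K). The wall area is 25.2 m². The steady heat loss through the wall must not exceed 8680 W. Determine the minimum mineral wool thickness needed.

Thermal resistances in series:
R_carbon steel = L/(kA) = 0.0013/(46.7×25.2) = 1.105×10^-6 K/W
R_outer film = 1/(h_o·A) = 1/(12.8×25.2) = 0.0031 K/W
Sum of the known resistances R_other = 0.003101 K/W
Required total resistance R_tot = ΔT/Q_allow = 127/8680 = 0.01463 K/W
R_mineral wool = R_tot − R_other = 0.01153 K/W
L = R·k·A = 0.01153×0.0373×25.2

L ≈ 10.8 mm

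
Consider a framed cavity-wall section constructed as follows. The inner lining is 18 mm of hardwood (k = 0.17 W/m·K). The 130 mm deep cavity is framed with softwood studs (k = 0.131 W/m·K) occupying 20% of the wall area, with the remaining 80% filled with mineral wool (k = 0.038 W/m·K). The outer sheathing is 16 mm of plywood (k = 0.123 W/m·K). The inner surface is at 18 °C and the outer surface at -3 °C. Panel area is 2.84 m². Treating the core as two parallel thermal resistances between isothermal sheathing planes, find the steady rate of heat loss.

Sheathing layers in series; stud and cavity paths in parallel between them.
R_inner = 0.018/(0.17×2.84) = 0.03728 K/W
R_stud  = 0.13/(0.131×0.2×2.84) = 1.747 K/W
R_cav   = 0.13/(0.038×0.8×2.84) = 1.506 K/W
1/R_core = 1/R_stud + 1/R_cav → R_core = 0.8087 K/W
R_outer = 0.016/(0.123×2.84) = 0.0458 K/W
R_total = 0.8918 K/W
Q = ΔT/R_total = 21/0.8918

Q ≈ 23.5 W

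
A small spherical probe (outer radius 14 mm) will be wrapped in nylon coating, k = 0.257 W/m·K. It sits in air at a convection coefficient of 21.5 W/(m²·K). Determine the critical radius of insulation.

For a sphere r_cr = 2k/h = 2×0.257/21.5
r_cr = 23.9 mm; since the bare radius (14 mm) is below r_cr, adding a thin layer of insulation will *increase* heat loss.

r_cr ≈ 23.9 mm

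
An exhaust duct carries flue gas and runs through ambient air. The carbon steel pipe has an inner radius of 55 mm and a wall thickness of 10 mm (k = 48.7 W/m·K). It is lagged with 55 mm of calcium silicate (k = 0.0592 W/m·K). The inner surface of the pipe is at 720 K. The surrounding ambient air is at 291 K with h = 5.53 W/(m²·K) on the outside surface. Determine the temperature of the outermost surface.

For a radial system each layer contributes R = ln(r_out/r_in)/(2πkL); films add R = 1/(hA).
R_carbon steel pipe wall = ln(65/55)/(2π×48.7×1) = 5.459×10^-4 K/W
R_calcium silicate = ln(120/65)/(2π×0.0592×1) = 1.648 K/W
R_outer film = 1/(h_o·2πr_oL) = 1/(5.53×2π×0.12×1) = 0.2398 K/W
R_total = 1.889 K/W
Q = ΔT/R_total = 429/1.889
Q = 227 W/m
T_interface = T_inner − Q·ΣR(inner→interface) = 720 − 227×1.649

T ≈ 345 K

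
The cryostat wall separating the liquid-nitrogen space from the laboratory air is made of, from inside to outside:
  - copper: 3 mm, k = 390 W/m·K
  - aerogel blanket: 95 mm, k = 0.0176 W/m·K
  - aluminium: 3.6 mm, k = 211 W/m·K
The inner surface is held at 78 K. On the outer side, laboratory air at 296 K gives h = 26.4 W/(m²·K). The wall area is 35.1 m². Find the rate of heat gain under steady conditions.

Model the wall as resistances in series:
R_copper = L/(kA) = 0.003/(390×35.1) = 2.192×10^-7 K/W
R_aerogel blanket = L/(kA) = 0.095/(0.0176×35.1) = 0.1538 K/W
R_aluminium = L/(kA) = 0.0036/(211×35.1) = 4.861×10^-7 K/W
R_outer film = 1/(h_o·A) = 1/(26.4×35.1) = 0.001079 K/W
R_total = 0.1549 K/W
Q = ΔT / R_total = 218 / 0.1549

Q ≈ 1410 W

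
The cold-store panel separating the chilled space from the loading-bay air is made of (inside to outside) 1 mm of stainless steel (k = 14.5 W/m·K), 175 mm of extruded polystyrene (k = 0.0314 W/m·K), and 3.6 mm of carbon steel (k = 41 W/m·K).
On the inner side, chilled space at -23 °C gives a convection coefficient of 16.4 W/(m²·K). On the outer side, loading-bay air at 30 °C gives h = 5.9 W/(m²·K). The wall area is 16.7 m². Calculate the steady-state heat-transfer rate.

Q ≈ 153 W

Using the resistance-network approach (series):
R_inner film = 1/(h_i·A) = 1/(16.4×16.7) = 0.003651 K/W
R_stainless steel = L/(kA) = 0.001/(14.5×16.7) = 4.13×10^-6 K/W
R_extruded polystyrene = L/(kA) = 0.175/(0.0314×16.7) = 0.3337 K/W
R_carbon steel = L/(kA) = 0.0036/(41×16.7) = 5.258×10^-6 K/W
R_outer film = 1/(h_o·A) = 1/(5.9×16.7) = 0.01015 K/W
R_total = 0.3475 K/W
Q = ΔT / R_total = 53 / 0.3475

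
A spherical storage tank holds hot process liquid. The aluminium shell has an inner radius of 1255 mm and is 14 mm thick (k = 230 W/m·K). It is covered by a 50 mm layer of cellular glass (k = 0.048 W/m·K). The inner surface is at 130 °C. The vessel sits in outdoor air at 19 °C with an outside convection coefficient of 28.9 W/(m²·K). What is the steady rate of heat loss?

Spherical conduction: R = (1/r_in − 1/r_out)/(4πk) per layer; series-sum.
R_aluminium shell = (1/1.255 − 1/1.269)/(4π×230) = 3.041×10^-6 K/W
R_cellular glass = (1/1.269 − 1/1.319)/(4π×0.048) = 0.04952 K/W
R_outer film = 1/(h·4πr_o²) = 1/(28.9×4π×1.319²) = 0.001583 K/W
R_total = 0.05111 K/W
Q = ΔT/R_total = 111/0.05111

Q ≈ 2170 W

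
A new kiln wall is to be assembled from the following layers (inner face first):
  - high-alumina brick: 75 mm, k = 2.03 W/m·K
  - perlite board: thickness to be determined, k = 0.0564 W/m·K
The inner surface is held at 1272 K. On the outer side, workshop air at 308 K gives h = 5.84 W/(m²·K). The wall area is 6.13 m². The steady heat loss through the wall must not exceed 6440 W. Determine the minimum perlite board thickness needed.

Model the wall as resistances in series:
R_high-alumina brick = L/(kA) = 0.075/(2.03×6.13) = 0.006027 K/W
R_outer film = 1/(h_o·A) = 1/(5.84×6.13) = 0.02793 K/W
Sum of the known resistances R_other = 0.03396 K/W
Required total resistance R_tot = ΔT/Q_allow = 964/6440 = 0.1497 K/W
R_perlite board = R_tot − R_other = 0.1157 K/W
L = R·k·A = 0.1157×0.0564×6.13

L ≈ 40 mm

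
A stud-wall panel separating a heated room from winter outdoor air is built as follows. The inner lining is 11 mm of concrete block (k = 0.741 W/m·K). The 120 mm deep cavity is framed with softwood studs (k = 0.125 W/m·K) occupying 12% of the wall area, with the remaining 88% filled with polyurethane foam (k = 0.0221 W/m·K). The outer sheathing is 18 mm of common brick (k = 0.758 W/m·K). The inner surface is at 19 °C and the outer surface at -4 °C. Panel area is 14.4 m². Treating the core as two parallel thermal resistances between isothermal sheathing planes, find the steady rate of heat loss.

Sheathing layers in series; stud and cavity paths in parallel between them.
R_inner = 0.011/(0.741×14.4) = 0.001031 K/W
R_stud  = 0.12/(0.125×0.12×14.4) = 0.5556 K/W
R_cav   = 0.12/(0.0221×0.88×14.4) = 0.4285 K/W
1/R_core = 1/R_stud + 1/R_cav → R_core = 0.2419 K/W
R_outer = 0.018/(0.758×14.4) = 0.001649 K/W
R_total = 0.2446 K/W
Q = ΔT/R_total = 23/0.2446

Q ≈ 94 W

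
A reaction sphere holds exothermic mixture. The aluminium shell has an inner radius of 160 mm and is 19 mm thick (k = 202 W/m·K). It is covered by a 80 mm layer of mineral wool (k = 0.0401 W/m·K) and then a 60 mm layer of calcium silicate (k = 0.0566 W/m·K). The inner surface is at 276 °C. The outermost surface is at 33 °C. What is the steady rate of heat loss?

Spherical conduction: R = (1/r_in − 1/r_out)/(4πk) per layer; series-sum.
R_aluminium shell = (1/0.16 − 1/0.179)/(4π×202) = 2.613×10^-4 K/W
R_mineral wool = (1/0.179 − 1/0.259)/(4π×0.0401) = 3.424 K/W
R_calcium silicate = (1/0.259 − 1/0.319)/(4π×0.0566) = 1.021 K/W
R_total = 4.446 K/W
Q = ΔT/R_total = 243/4.446

Q ≈ 54.7 W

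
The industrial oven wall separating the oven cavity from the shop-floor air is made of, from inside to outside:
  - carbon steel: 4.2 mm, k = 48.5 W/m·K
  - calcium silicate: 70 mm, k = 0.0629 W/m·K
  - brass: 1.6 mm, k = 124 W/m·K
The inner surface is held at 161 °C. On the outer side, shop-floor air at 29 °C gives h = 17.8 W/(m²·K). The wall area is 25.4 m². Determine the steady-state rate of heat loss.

Model the wall as resistances in series:
R_carbon steel = L/(kA) = 0.0042/(48.5×25.4) = 3.409×10^-6 K/W
R_calcium silicate = L/(kA) = 0.07/(0.0629×25.4) = 0.04381 K/W
R_brass = L/(kA) = 0.0016/(124×25.4) = 5.08×10^-7 K/W
R_outer film = 1/(h_o·A) = 1/(17.8×25.4) = 0.002212 K/W
R_total = 0.04603 K/W
Q = ΔT / R_total = 132 / 0.04603

Q ≈ 2870 W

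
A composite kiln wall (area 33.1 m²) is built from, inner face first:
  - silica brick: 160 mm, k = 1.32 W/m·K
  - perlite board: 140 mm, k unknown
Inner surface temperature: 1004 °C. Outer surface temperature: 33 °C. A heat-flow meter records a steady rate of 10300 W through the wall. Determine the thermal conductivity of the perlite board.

Using the resistance-network approach (series):
R_silica brick = L/(kA) = 0.16/(1.32×33.1) = 0.003662 K/W
Sum of known resistances R_other = 0.003662 K/W
Total R = ΔT/Q = 971/10300 = 0.09427 K/W
R_perlite board = R_total − R_other = 0.09061 K/W
k = L/(R·A) = 0.14/(0.09061×33.1)

k ≈ 0.0467 W/(m·K)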